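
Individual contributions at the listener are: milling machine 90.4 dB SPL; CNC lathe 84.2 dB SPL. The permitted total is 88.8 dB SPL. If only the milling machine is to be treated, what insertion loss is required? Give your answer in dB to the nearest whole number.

Fixed contribution from the other source: Σ 10^(L/10) = 10^(84.2/10) = 2.630e+08 (84.20 dB SPL).
To meet 88.8 dB SPL overall, the treated milling machine may contribute at most 10^(88.8/10) − 2.630e+08 = 4.956e+08, i.e. 86.95 dB SPL.
So the milling machine must be reduced from 90.4 to 86.95 dB SPL: IL = 3.45 dB.

3 dB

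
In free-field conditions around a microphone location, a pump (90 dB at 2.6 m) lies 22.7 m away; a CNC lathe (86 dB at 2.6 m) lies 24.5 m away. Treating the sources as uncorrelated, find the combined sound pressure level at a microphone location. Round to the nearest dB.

72 dB

First find each source's level at the receiver (point-source: −20·log₁₀(r/r_ref)), then combine on an intensity basis.
pump: 90 − 20·log₁₀(22.7/2.6) = 90 − 18.82 = 71.18 dB.
CNC lathe: 86 − 20·log₁₀(24.5/2.6) = 86 − 19.48 = 66.52 dB.
Σ 10^(L/10) = 1.760e+07 → L_total = 10·log₁₀(1.760e+07) = 72.46 dB.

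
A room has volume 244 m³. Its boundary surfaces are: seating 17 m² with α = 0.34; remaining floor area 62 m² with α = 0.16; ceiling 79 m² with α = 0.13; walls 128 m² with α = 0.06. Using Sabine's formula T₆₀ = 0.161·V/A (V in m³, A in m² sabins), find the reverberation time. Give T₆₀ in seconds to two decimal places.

Total absorption A = 17·0.34 + 62·0.16 + 79·0.13 + 128·0.06 = 33.65 m² sabins.
T₆₀ = 0.161 × 244 / 33.65 = 1.167 s.

1.17 s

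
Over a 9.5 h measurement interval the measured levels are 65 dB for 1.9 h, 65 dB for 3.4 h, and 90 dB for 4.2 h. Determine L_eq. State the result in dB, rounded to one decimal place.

The energy average is taken in the linear domain: L_eq = 10·log₁₀[(Σ tᵢ·10^(Lᵢ/10))/T], T = 9.5 h.
Σ tᵢ·10^(Lᵢ/10) = 1.9·10^(65/10) + 3.4·10^(65/10) + 4.2·10^(90/10) = 4.217e+09.
L_eq = 10·log₁₀(4.217e+09/9.5) = 86.47 dB.

86.5 dB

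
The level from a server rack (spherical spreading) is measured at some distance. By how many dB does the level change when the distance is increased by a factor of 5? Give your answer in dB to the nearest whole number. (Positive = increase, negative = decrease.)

-14 dB

A point source loses 6 dB per doubling of distance; generally ΔL = −20·log₁₀(r₂/r₁).
ΔL = −20·log₁₀(5) = -13.98 dB.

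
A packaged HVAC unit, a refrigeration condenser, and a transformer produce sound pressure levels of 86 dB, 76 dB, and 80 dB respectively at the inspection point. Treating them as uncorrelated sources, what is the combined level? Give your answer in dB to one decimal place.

87.3 dB

For uncorrelated sources the intensities add, so convert each level to linear form, sum, and take 10·log₁₀ of the total.
Σ 10^(L/10) = 10^(86/10) + 10^(76/10) + 10^(80/10) = 5.379e+08.
L_total = 10·log₁₀(5.379e+08) = 87.31 dB.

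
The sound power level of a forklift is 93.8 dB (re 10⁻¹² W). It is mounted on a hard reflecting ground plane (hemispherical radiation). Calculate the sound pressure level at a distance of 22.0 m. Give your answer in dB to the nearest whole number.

59 dB

Free-field hemispherical radiation: L_p = L_w − 10·log₁₀(2π·r²), r = 22.0 m.
2π·r² = 3041 m², 10·log₁₀ of that is 34.830 dB.
L_p = 93.8 − 34.830 = 58.97 dB.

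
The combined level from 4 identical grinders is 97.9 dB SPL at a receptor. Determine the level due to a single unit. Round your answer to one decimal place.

For N identical incoherent sources L_total = L₁ + 10·log₁₀ N, so L₁ = 97.9 − 10·log₁₀(4) = 97.9 − 6.021.

91.9 dB SPL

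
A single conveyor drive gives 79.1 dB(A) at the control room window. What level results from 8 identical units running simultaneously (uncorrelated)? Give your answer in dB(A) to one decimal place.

With 8 equal, uncorrelated contributions the intensity is 8× that of one unit, giving a rise of 10·log₁₀ 8.
L_total = 79.1 + 10·log₁₀(8) = 79.1 + 9.031 = 88.13 dB(A).

88.1 dB(A)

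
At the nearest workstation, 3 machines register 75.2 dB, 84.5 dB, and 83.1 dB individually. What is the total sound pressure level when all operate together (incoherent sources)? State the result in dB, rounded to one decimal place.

87.2 dB

For uncorrelated sources the intensities add, so convert each level to linear form, sum, and take 10·log₁₀ of the total.
Σ 10^(L/10) = 10^(75.2/10) + 10^(84.5/10) + 10^(83.1/10) = 5.191e+08.
L_total = 10·log₁₀(5.191e+08) = 87.15 dB.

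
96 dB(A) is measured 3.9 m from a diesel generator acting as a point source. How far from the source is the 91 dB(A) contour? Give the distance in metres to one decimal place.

The 5.0 dB drop corresponds to a distance ratio of 10^(5.0/20) for a point source.
r₂ = 3.9·10^((96−91)/20) = 3.9·10^(5.0/20) = 6.94 m.

6.9 m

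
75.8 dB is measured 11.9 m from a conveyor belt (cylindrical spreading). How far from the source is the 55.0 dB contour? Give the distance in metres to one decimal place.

1430.7 m

The 20.8 dB drop corresponds to a distance ratio of 10^(20.8/10) for a line source.
r₂ = 11.9·10^((75.8−55.0)/10) = 11.9·10^(20.8/10) = 1430.69 m.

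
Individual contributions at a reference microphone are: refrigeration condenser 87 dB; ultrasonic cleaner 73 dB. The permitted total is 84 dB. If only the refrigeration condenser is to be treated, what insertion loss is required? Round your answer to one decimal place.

3.4 dB

Everything except the refrigeration condenser sums to 10^(73/10) = 1.995e+07 in linear terms, 73.00 dB.
The limit corresponds to 10^(84/10) = 2.512e+08; subtracting the fixed part leaves 2.312e+08 for the refrigeration condenser, i.e. 83.64 dB.
Required insertion loss = 87 − 83.64 = 3.36 dB.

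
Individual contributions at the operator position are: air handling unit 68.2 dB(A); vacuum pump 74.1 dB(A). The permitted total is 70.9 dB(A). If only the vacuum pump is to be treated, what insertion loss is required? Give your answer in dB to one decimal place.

The untreated sources together contribute 10^(68.2/10) = 6.607e+06, i.e. 68.20 dB(A).
To meet 70.9 dB(A) overall, the treated vacuum pump may contribute at most 10^(70.9/10) − 6.607e+06 = 5.696e+06, i.e. 67.56 dB(A).
Required insertion loss = 74.1 − 67.56 = 6.54 dB.

6.5 dB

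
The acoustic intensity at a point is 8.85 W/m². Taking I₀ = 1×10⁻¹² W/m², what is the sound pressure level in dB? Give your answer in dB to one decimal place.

Dividing by I₀ shifts the exponent by 12: I/I₀ = 8.85×10^12.
L = 10·(0.9469 + 12) = 129.47 dB.

129.5 dB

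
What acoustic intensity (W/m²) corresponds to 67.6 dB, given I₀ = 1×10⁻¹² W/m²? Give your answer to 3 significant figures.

5.75e-06 W/m²

I/I₀ = 10^(67.6/10) = 5.754e+06, so I = 5.754e+06 × 10⁻¹² W/m².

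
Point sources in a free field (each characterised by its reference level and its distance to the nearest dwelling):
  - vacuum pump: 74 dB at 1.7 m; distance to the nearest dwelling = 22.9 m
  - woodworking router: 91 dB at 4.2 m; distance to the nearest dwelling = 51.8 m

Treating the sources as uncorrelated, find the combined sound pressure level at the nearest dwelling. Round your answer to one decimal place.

Apply inverse-square spreading to bring every level to the receiver, then sum 10^(L/10).
vacuum pump: 74 − 20·log₁₀(22.9/1.7) = 74 − 22.59 = 51.41 dB.
woodworking router: 91 − 20·log₁₀(51.8/4.2) = 91 − 21.82 = 69.18 dB.
Σ 10^(L/10) = 8.415e+06 → L_total = 10·log₁₀(8.415e+06) = 69.25 dB.

69.3 dB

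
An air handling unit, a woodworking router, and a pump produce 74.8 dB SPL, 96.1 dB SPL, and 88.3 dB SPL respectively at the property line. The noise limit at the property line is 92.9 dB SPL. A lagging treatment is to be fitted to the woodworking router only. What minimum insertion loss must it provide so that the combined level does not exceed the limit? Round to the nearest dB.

5 dB

The untreated sources together contribute 10^(74.8/10) + 10^(88.3/10) = 7.063e+08, i.e. 88.49 dB SPL.
The limit corresponds to 10^(92.9/10) = 1.950e+09; subtracting the fixed part leaves 1.244e+09 for the woodworking router, i.e. 90.95 dB SPL.
Required insertion loss = 96.1 − 90.95 = 5.15 dB.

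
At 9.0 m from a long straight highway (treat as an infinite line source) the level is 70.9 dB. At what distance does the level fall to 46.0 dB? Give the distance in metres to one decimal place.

2781.3 m

Line-source spreading drops the level by 10·log₁₀(r₂/r₁); inverting, r₂/r₁ = 10^(ΔL/10).
r₂ = 9.0·10^((70.9−46.0)/10) = 9.0·10^(24.9/10) = 2781.27 m.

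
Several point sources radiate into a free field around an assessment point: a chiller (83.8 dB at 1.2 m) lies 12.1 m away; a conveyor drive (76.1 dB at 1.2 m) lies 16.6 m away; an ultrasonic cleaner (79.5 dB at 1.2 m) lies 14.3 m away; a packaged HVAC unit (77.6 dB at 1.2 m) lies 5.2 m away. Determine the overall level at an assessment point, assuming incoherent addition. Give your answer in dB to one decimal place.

Apply inverse-square spreading to bring every level to the receiver, then sum 10^(L/10).
chiller: 83.8 − 20·log₁₀(12.1/1.2) = 83.8 − 20.07 = 63.73 dB.
conveyor drive: 76.1 − 20·log₁₀(16.6/1.2) = 76.1 − 22.82 = 53.28 dB.
ultrasonic cleaner: 79.5 − 20·log₁₀(14.3/1.2) = 79.5 − 21.52 = 57.98 dB.
packaged HVAC unit: 77.6 − 20·log₁₀(5.2/1.2) = 77.6 − 12.74 = 64.86 dB.
Σ 10^(L/10) = 6.264e+06 → L_total = 10·log₁₀(6.264e+06) = 67.97 dB.

68.0 dB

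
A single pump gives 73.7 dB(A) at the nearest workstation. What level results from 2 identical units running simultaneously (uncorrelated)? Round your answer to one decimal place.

N identical incoherent sources raise the level by 10·log₁₀ N.
L_total = 73.7 + 10·log₁₀(2) = 73.7 + 3.010 = 76.71 dB(A).

76.7 dB(A)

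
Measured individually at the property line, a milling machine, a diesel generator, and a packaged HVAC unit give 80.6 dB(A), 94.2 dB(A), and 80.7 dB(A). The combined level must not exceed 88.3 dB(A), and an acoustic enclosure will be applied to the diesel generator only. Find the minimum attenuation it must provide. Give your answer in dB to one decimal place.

Fixed contribution from the other sources: Σ 10^(L/10) = 10^(80.6/10) + 10^(80.7/10) = 2.323e+08 (83.66 dB(A)).
To meet 88.3 dB(A) overall, the treated diesel generator may contribute at most 10^(88.3/10) − 2.323e+08 = 4.438e+08, i.e. 86.47 dB(A).
Required insertion loss = 94.2 − 86.47 = 7.73 dB.

7.7 dB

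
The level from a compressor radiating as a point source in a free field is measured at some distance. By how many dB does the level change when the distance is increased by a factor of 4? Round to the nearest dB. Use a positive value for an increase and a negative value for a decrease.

-12 dB

Point-source spreading: ΔL = −20·log₁₀(r₂/r₁).
ΔL = −20·log₁₀(4) = -12.04 dB.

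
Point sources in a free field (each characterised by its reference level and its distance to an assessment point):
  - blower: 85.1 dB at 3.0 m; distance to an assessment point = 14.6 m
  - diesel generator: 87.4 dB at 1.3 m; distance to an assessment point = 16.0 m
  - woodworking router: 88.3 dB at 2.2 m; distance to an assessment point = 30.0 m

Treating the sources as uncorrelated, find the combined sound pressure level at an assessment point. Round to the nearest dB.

73 dB

Apply inverse-square spreading to bring every level to the receiver, then sum 10^(L/10).
blower: 85.1 − 20·log₁₀(14.6/3.0) = 85.1 − 13.74 = 71.36 dB.
diesel generator: 87.4 − 20·log₁₀(16.0/1.3) = 87.4 − 21.80 = 65.60 dB.
woodworking router: 88.3 − 20·log₁₀(30.0/2.2) = 88.3 − 22.69 = 65.61 dB.
Σ 10^(L/10) = 2.093e+07 → L_total = 10·log₁₀(2.093e+07) = 73.21 dB.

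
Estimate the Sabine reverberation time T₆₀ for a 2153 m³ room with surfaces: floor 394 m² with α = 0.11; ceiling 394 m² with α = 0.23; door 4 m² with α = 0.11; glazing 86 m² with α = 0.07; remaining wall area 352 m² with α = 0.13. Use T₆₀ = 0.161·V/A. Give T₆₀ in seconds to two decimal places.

1.86 s

A = Σ Sᵢαᵢ = 394·0.11 + 394·0.23 + 4·0.11 + 86·0.07 + 352·0.13 = 186.18 m².
T₆₀ = 0.161·V/A = 0.161·2153/186.18 = 1.862 s.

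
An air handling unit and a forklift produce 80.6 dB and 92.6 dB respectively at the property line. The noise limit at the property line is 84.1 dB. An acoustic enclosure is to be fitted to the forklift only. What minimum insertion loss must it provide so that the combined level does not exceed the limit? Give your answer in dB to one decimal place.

The untreated sources together contribute 10^(80.6/10) = 1.148e+08, i.e. 80.60 dB.
To meet 84.1 dB overall, the treated forklift may contribute at most 10^(84.1/10) − 1.148e+08 = 1.422e+08, i.e. 81.53 dB.
So the forklift must be reduced from 92.6 to 81.53 dB: IL = 11.07 dB.

11.1 dB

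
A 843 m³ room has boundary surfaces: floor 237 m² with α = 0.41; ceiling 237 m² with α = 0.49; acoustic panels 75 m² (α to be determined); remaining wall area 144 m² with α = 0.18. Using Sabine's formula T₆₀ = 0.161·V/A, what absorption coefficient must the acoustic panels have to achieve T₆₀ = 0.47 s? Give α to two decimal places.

A = 0.161·V/T₆₀ = 0.161·843/0.47 = 288.77 m² sabins.
Absorption from the other surfaces = 237·0.41 + 237·0.49 + 144·0.18 = 239.22 m², so the acoustic panels must supply 49.55 m² over 75 m².
α = 49.55/75 = 0.661.

0.66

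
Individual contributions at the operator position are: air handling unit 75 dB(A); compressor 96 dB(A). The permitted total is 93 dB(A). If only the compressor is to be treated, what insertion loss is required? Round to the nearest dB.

3 dB

The untreated sources together contribute 10^(75/10) = 3.162e+07, i.e. 75.00 dB(A).
The limit corresponds to 10^(93/10) = 1.995e+09; subtracting the fixed part leaves 1.964e+09 for the compressor, i.e. 92.93 dB(A).
Required insertion loss = 96 − 92.93 = 3.07 dB.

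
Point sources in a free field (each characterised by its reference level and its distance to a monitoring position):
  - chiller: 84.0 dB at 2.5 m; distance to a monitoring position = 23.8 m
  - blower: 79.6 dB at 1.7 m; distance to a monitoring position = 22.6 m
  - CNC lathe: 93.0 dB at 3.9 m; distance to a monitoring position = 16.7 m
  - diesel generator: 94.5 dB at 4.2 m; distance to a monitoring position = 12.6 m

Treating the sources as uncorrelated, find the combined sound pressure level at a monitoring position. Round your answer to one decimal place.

Apply inverse-square spreading to bring every level to the receiver, then sum 10^(L/10).
chiller: 84.0 − 20·log₁₀(23.8/2.5) = 84.0 − 19.57 = 64.43 dB.
blower: 79.6 − 20·log₁₀(22.6/1.7) = 79.6 − 22.47 = 57.13 dB.
CNC lathe: 93.0 − 20·log₁₀(16.7/3.9) = 93.0 − 12.63 = 80.37 dB.
diesel generator: 94.5 − 20·log₁₀(12.6/4.2) = 94.5 − 9.54 = 84.96 dB.
Σ 10^(L/10) = 4.253e+08 → L_total = 10·log₁₀(4.253e+08) = 86.29 dB.

86.3 dB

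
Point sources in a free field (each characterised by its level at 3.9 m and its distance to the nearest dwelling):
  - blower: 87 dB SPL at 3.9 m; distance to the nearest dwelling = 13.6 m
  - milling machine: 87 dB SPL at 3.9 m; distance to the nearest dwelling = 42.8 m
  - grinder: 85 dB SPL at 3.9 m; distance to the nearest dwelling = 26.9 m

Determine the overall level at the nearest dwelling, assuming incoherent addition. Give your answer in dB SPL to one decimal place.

77.2 dB SPL

Apply inverse-square spreading to bring every level to the receiver, then sum 10^(L/10).
blower: 87 − 20·log₁₀(13.6/3.9) = 87 − 10.85 = 76.15 dB SPL.
milling machine: 87 − 20·log₁₀(42.8/3.9) = 87 − 20.81 = 66.19 dB SPL.
grinder: 85 − 20·log₁₀(26.9/3.9) = 85 − 16.77 = 68.23 dB SPL.
Σ 10^(L/10) = 5.202e+07 → L_total = 10·log₁₀(5.202e+07) = 77.16 dB SPL.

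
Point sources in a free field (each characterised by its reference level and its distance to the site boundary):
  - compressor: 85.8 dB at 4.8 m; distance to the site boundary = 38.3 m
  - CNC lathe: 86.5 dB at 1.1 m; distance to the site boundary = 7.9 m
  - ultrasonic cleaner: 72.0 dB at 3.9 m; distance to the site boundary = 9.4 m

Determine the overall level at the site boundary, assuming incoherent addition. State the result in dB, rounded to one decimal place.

72.4 dB

First find each source's level at the receiver (point-source: −20·log₁₀(r/r_ref)), then combine on an intensity basis.
compressor: 85.8 − 20·log₁₀(38.3/4.8) = 85.8 − 18.04 = 67.76 dB.
CNC lathe: 86.5 − 20·log₁₀(7.9/1.1) = 86.5 − 17.12 = 69.38 dB.
ultrasonic cleaner: 72.0 − 20·log₁₀(9.4/3.9) = 72.0 − 7.64 = 64.36 dB.
Σ 10^(L/10) = 1.736e+07 → L_total = 10·log₁₀(1.736e+07) = 72.40 dB.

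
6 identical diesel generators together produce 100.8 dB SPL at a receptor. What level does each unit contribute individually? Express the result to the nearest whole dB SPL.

93 dB SPL

Dividing the total intensity by 6 lowers the level by 10·log₁₀ 6 = 7.782 dB: L₁ = 100.8 − 7.782.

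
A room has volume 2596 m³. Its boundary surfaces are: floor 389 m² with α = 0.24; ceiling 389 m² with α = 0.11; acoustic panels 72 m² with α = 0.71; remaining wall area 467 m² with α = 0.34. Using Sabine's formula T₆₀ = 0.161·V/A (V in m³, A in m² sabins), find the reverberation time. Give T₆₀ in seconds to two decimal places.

1.21 s

A = Σ Sᵢαᵢ = 389·0.24 + 389·0.11 + 72·0.71 + 467·0.34 = 346.05 m².
T₆₀ = 0.161·V/A = 0.161·2596/346.05 = 1.208 s.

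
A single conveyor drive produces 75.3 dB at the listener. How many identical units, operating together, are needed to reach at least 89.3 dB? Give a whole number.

Need L₁ + 10·log₁₀ N ≥ 89.3, i.e. log₁₀ N ≥ 1.40.
N ≥ 10^(14.0/10) = 25.119, so N = 26.

26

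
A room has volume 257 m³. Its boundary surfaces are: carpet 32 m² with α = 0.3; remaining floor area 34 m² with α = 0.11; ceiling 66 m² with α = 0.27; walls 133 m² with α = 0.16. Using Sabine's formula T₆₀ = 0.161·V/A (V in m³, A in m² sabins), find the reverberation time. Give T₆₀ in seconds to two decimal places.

Summing Sᵢαᵢ: 32·0.3 + 34·0.11 + 66·0.27 + 133·0.16 = 52.44 m².
T₆₀ = 0.161 × 257 / 52.44 = 0.789 s.

0.79 s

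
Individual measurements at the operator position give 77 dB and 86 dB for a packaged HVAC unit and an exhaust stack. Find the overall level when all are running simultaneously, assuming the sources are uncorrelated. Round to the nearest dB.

87 dB

For uncorrelated sources the intensities add, so convert each level to linear form, sum, and take 10·log₁₀ of the total.
Σ 10^(L/10) = 10^(77/10) + 10^(86/10) = 4.482e+08.
L_total = 10·log₁₀(4.482e+08) = 86.51 dB.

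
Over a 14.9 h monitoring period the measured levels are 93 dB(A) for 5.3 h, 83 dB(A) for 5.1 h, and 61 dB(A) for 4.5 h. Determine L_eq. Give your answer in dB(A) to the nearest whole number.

The energy average is taken in the linear domain: L_eq = 10·log₁₀[(Σ tᵢ·10^(Lᵢ/10))/T], T = 14.9 h.
Σ tᵢ·10^(Lᵢ/10) = 5.3·10^(93/10) + 5.1·10^(83/10) + 4.5·10^(61/10) = 1.160e+10.
L_eq = 10·log₁₀(1.160e+10/14.9) = 88.91 dB(A).

89 dB(A)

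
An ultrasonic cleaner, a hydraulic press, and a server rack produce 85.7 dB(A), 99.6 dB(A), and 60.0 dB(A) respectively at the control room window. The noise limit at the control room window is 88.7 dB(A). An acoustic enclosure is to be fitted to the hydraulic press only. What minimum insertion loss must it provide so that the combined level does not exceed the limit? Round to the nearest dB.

14 dB

Everything except the hydraulic press sums to 10^(85.7/10) + 10^(60.0/10) = 3.725e+08 in linear terms, 85.71 dB(A).
The limit corresponds to 10^(88.7/10) = 7.413e+08; subtracting the fixed part leaves 3.688e+08 for the hydraulic press, i.e. 85.67 dB(A).
So the hydraulic press must be reduced from 99.6 to 85.67 dB(A): IL = 13.93 dB.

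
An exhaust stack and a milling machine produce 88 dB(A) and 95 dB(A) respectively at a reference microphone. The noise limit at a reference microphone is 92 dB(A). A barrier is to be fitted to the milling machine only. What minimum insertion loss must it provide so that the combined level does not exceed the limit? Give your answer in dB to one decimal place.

5.2 dB

Everything except the milling machine sums to 10^(88/10) = 6.310e+08 in linear terms, 88.00 dB(A).
To meet 92 dB(A) overall, the treated milling machine may contribute at most 10^(92/10) − 6.310e+08 = 9.539e+08, i.e. 89.80 dB(A).
So the milling machine must be reduced from 95 to 89.80 dB(A): IL = 5.20 dB.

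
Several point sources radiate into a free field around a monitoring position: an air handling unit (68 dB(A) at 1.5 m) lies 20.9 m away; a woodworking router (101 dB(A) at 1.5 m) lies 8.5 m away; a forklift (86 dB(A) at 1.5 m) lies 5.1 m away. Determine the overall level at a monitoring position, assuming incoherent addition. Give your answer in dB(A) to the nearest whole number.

86 dB(A)

Apply inverse-square spreading to bring every level to the receiver, then sum 10^(L/10).
air handling unit: 68 − 20·log₁₀(20.9/1.5) = 68 − 22.88 = 45.12 dB(A).
woodworking router: 101 − 20·log₁₀(8.5/1.5) = 101 − 15.07 = 85.93 dB(A).
forklift: 86 − 20·log₁₀(5.1/1.5) = 86 − 10.63 = 75.37 dB(A).
Σ 10^(L/10) = 4.265e+08 → L_total = 10·log₁₀(4.265e+08) = 86.30 dB(A).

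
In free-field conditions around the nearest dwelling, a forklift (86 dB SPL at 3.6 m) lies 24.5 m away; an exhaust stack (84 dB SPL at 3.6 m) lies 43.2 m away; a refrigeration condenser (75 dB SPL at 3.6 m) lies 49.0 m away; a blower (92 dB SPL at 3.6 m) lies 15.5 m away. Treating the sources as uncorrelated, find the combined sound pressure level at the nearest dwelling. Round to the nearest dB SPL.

80 dB SPL

Propagate each source to the receiver with L = L_ref − 20·log₁₀(r/r_ref), then add intensities.
forklift: 86 − 20·log₁₀(24.5/3.6) = 86 − 16.66 = 69.34 dB SPL.
exhaust stack: 84 − 20·log₁₀(43.2/3.6) = 84 − 21.58 = 62.42 dB SPL.
refrigeration condenser: 75 − 20·log₁₀(49.0/3.6) = 75 − 22.68 = 52.32 dB SPL.
blower: 92 − 20·log₁₀(15.5/3.6) = 92 − 12.68 = 79.32 dB SPL.
Σ 10^(L/10) = 9.601e+07 → L_total = 10·log₁₀(9.601e+07) = 79.82 dB SPL.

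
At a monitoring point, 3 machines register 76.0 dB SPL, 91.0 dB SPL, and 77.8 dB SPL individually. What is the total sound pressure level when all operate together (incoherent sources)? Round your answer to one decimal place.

For uncorrelated sources the intensities add, so convert each level to linear form, sum, and take 10·log₁₀ of the total.
Σ 10^(L/10) = 10^(76.0/10) + 10^(91.0/10) + 10^(77.8/10) = 1.359e+09.
L_total = 10·log₁₀(1.359e+09) = 91.33 dB SPL.

91.3 dB SPL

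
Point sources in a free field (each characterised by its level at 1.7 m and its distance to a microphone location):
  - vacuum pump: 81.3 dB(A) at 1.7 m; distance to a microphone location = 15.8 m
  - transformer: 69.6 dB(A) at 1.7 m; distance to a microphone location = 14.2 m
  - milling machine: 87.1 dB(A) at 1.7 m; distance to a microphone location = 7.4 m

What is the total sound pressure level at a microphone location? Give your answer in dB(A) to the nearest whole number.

75 dB(A)

First find each source's level at the receiver (point-source: −20·log₁₀(r/r_ref)), then combine on an intensity basis.
vacuum pump: 81.3 − 20·log₁₀(15.8/1.7) = 81.3 − 19.36 = 61.94 dB(A).
transformer: 69.6 − 20·log₁₀(14.2/1.7) = 69.6 − 18.44 = 51.16 dB(A).
milling machine: 87.1 − 20·log₁₀(7.4/1.7) = 87.1 − 12.78 = 74.32 dB(A).
Σ 10^(L/10) = 2.876e+07 → L_total = 10·log₁₀(2.876e+07) = 74.59 dB(A).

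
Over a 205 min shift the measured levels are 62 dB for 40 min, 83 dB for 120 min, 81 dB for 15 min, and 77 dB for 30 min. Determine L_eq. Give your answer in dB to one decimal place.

Weight each interval's intensity by its duration and average over T = 205 min:
Σ tᵢ·10^(Lᵢ/10) = 40·10^(62/10) + 120·10^(83/10) + 15·10^(81/10) + 30·10^(77/10) = 2.740e+10.
L_eq = 10·log₁₀(2.740e+10/205) = 81.26 dB.

81.3 dB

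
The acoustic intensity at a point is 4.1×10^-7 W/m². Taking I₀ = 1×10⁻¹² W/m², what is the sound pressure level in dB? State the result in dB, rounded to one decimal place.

56.1 dB

I/I₀ = 4.1×10^-7/10⁻¹² = 4.1×10^5, and L = 10·log₁₀(I/I₀).
L = 10·(0.6128 + 5) = 56.13 dB.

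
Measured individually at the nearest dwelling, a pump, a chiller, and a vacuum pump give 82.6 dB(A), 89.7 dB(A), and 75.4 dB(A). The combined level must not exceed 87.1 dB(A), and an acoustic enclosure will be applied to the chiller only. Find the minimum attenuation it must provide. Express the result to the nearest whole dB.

Fixed contribution from the other sources: Σ 10^(L/10) = 10^(82.6/10) + 10^(75.4/10) = 2.166e+08 (83.36 dB(A)).
To meet 87.1 dB(A) overall, the treated chiller may contribute at most 10^(87.1/10) − 2.166e+08 = 2.962e+08, i.e. 84.72 dB(A).
So the chiller must be reduced from 89.7 to 84.72 dB(A): IL = 4.98 dB.

5 dB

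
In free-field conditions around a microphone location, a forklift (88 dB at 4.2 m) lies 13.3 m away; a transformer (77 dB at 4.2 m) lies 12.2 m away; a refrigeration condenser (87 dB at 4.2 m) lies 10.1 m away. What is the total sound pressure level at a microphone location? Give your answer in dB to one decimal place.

First find each source's level at the receiver (point-source: −20·log₁₀(r/r_ref)), then combine on an intensity basis.
forklift: 88 − 20·log₁₀(13.3/4.2) = 88 − 10.01 = 77.99 dB.
transformer: 77 − 20·log₁₀(12.2/4.2) = 77 − 9.26 = 67.74 dB.
refrigeration condenser: 87 − 20·log₁₀(10.1/4.2) = 87 − 7.62 = 79.38 dB.
Σ 10^(L/10) = 1.555e+08 → L_total = 10·log₁₀(1.555e+08) = 81.92 dB.

81.9 dB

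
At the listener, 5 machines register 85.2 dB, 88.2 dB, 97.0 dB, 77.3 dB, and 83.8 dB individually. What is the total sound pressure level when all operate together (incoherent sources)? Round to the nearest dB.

Incoherent sources combine by intensity addition: L_total = 10·log₁₀(Σ 10^(L_i/10)).
Σ 10^(L/10) = 10^(85.2/10) + 10^(88.2/10) + 10^(97.0/10) + 10^(77.3/10) + 10^(83.8/10) = 6.297e+09.
L_total = 10·log₁₀(6.297e+09) = 97.99 dB.

98 dB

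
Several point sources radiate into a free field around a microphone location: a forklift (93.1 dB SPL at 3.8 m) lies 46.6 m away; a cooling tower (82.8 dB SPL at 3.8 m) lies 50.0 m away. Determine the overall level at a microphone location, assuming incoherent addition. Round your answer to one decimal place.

Apply inverse-square spreading to bring every level to the receiver, then sum 10^(L/10).
forklift: 93.1 − 20·log₁₀(46.6/3.8) = 93.1 − 21.77 = 71.33 dB SPL.
cooling tower: 82.8 − 20·log₁₀(50.0/3.8) = 82.8 − 22.38 = 60.42 dB SPL.
Σ 10^(L/10) = 1.468e+07 → L_total = 10·log₁₀(1.468e+07) = 71.67 dB SPL.

71.7 dB SPL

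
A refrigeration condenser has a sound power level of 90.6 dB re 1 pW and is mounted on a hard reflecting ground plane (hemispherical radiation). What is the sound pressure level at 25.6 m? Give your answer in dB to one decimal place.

Free-field hemispherical radiation: L_p = L_w − 10·log₁₀(2π·r²), r = 25.6 m.
2π·r² = 4118 m², 10·log₁₀ of that is 36.147 dB.
L_p = 90.6 − 36.147 = 54.45 dB.

54.5 dB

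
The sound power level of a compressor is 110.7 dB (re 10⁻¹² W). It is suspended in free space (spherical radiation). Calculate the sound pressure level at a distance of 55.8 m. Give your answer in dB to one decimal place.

64.8 dB

Free-field spherical radiation: L_p = L_w − 10·log₁₀(4π·r²), r = 55.8 m.
4π·r² = 3.913e+04 m², 10·log₁₀ of that is 45.925 dB.
L_p = 110.7 − 45.925 = 64.78 dB.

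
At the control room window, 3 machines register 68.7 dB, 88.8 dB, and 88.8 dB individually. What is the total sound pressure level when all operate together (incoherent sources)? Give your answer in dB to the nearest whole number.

92 dB

Incoherent sources combine by intensity addition: L_total = 10·log₁₀(Σ 10^(L_i/10)).
Σ 10^(L/10) = 10^(68.7/10) + 10^(88.8/10) + 10^(88.8/10) = 1.525e+09.
L_total = 10·log₁₀(1.525e+09) = 91.83 dB.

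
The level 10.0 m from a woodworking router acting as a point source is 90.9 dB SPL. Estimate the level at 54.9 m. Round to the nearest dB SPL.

For a point source, L₂ = L₁ − 20·log₁₀(r₂/r₁).
L₂ = 90.9 − 20·log₁₀(54.9/10.0) = 90.9 − 14.791 = 76.11 dB SPL.

76 dB SPL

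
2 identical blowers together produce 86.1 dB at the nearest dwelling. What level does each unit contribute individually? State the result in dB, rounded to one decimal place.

Dividing the total intensity by 2 lowers the level by 10·log₁₀ 2 = 3.010 dB: L₁ = 86.1 − 3.010.

83.1 dB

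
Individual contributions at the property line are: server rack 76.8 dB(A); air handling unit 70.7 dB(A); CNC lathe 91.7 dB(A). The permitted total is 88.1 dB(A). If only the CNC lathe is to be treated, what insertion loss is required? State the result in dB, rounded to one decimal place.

Everything except the CNC lathe sums to 10^(76.8/10) + 10^(70.7/10) = 5.961e+07 in linear terms, 77.75 dB(A).
To meet 88.1 dB(A) overall, the treated CNC lathe may contribute at most 10^(88.1/10) − 5.961e+07 = 5.860e+08, i.e. 87.68 dB(A).
So the CNC lathe must be reduced from 91.7 to 87.68 dB(A): IL = 4.02 dB.

4.0 dB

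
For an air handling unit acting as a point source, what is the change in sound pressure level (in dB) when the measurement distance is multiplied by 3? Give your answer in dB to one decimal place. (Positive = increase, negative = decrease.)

With spherical spreading the level changes by −20·log₁₀(r₂/r₁).
ΔL = −20·log₁₀(3) = -9.54 dB.

-9.5 dB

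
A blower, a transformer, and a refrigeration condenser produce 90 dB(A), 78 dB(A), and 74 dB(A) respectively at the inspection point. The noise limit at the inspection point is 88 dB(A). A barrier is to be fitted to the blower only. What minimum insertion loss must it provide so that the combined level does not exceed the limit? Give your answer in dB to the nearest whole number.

3 dB

Everything except the blower sums to 10^(78/10) + 10^(74/10) = 8.821e+07 in linear terms, 79.46 dB(A).
The limit corresponds to 10^(88/10) = 6.310e+08; subtracting the fixed part leaves 5.427e+08 for the blower, i.e. 87.35 dB(A).
So the blower must be reduced from 90 to 87.35 dB(A): IL = 2.65 dB.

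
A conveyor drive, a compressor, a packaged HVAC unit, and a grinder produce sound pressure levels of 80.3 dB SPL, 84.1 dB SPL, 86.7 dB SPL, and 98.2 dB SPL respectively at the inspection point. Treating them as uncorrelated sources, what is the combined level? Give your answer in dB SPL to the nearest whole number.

99 dB SPL

For uncorrelated sources the intensities add, so convert each level to linear form, sum, and take 10·log₁₀ of the total.
Σ 10^(L/10) = 10^(80.3/10) + 10^(84.1/10) + 10^(86.7/10) + 10^(98.2/10) = 7.439e+09.
L_total = 10·log₁₀(7.439e+09) = 98.72 dB SPL.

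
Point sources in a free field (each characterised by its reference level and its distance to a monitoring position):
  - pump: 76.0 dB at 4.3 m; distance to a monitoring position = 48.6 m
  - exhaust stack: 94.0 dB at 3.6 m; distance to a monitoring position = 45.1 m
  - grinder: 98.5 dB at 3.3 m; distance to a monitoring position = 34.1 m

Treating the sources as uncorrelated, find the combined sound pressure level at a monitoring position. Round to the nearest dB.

Propagate each source to the receiver with L = L_ref − 20·log₁₀(r/r_ref), then add intensities.
pump: 76.0 − 20·log₁₀(48.6/4.3) = 76.0 − 21.06 = 54.94 dB.
exhaust stack: 94.0 − 20·log₁₀(45.1/3.6) = 94.0 − 21.96 = 72.04 dB.
grinder: 98.5 − 20·log₁₀(34.1/3.3) = 98.5 − 20.28 = 78.22 dB.
Σ 10^(L/10) = 8.262e+07 → L_total = 10·log₁₀(8.262e+07) = 79.17 dB.

79 dB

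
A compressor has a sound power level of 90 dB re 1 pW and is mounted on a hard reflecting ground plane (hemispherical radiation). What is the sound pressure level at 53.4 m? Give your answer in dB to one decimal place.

The power spreads over a hemisphere of area 2π·r², so L_p = L_w − 10·log₁₀(2π·r²).
2π·r² = 1.792e+04 m², 10·log₁₀ of that is 42.533 dB.
L_p = 90 − 42.533 = 47.47 dB.

47.5 dB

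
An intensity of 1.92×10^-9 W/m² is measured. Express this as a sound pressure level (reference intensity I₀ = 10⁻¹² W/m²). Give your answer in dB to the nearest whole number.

Dividing by I₀ shifts the exponent by 12: I/I₀ = 1.92×10^3.
L = 10·(0.2833 + 3) = 32.83 dB.

33 dB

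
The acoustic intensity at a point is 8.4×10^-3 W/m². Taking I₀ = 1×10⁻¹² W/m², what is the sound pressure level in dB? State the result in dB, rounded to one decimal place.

L = 10·log₁₀(I/I₀) = 10·log₁₀(8.4×10^-3/10⁻¹²) = 10·log₁₀(8.4×10^9).
L = 10·(0.9243 + 9) = 99.24 dB.

99.2 dB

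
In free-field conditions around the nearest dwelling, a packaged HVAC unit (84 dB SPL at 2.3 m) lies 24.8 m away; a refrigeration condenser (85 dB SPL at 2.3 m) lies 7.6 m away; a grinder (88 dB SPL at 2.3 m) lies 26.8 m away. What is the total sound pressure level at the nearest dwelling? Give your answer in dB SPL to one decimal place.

Apply inverse-square spreading to bring every level to the receiver, then sum 10^(L/10).
packaged HVAC unit: 84 − 20·log₁₀(24.8/2.3) = 84 − 20.65 = 63.35 dB SPL.
refrigeration condenser: 85 − 20·log₁₀(7.6/2.3) = 85 − 10.38 = 74.62 dB SPL.
grinder: 88 − 20·log₁₀(26.8/2.3) = 88 − 21.33 = 66.67 dB SPL.
Σ 10^(L/10) = 3.577e+07 → L_total = 10·log₁₀(3.577e+07) = 75.54 dB SPL.

75.5 dB SPL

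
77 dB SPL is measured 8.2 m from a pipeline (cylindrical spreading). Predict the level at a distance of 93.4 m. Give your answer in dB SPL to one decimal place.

66.4 dB SPL

For a line source, L₂ = L₁ − 10·log₁₀(r₂/r₁).
L₂ = 77 − 10·log₁₀(93.4/8.2) = 77 − 10.565 = 66.43 dB SPL.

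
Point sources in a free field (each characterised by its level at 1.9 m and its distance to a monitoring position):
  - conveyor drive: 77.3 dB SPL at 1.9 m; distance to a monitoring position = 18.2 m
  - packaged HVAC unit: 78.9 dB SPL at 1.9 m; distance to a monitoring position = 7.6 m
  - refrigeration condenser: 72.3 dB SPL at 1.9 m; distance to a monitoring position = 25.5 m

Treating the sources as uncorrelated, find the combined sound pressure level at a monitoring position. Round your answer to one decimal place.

Apply inverse-square spreading to bring every level to the receiver, then sum 10^(L/10).
conveyor drive: 77.3 − 20·log₁₀(18.2/1.9) = 77.3 − 19.63 = 57.67 dB SPL.
packaged HVAC unit: 78.9 − 20·log₁₀(7.6/1.9) = 78.9 − 12.04 = 66.86 dB SPL.
refrigeration condenser: 72.3 − 20·log₁₀(25.5/1.9) = 72.3 − 22.56 = 49.74 dB SPL.
Σ 10^(L/10) = 5.531e+06 → L_total = 10·log₁₀(5.531e+06) = 67.43 dB SPL.

67.4 dB SPL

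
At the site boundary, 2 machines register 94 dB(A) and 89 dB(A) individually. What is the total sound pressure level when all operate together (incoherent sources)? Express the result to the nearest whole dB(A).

Incoherent sources combine by intensity addition: L_total = 10·log₁₀(Σ 10^(L_i/10)).
Σ 10^(L/10) = 10^(94/10) + 10^(89/10) = 3.306e+09.
L_total = 10·log₁₀(3.306e+09) = 95.19 dB(A).

95 dB(A)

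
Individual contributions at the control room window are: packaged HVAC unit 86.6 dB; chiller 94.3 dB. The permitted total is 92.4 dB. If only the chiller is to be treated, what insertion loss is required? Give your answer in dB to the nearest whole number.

Fixed contribution from the other source: Σ 10^(L/10) = 10^(86.6/10) = 4.571e+08 (86.60 dB).
To meet 92.4 dB overall, the treated chiller may contribute at most 10^(92.4/10) − 4.571e+08 = 1.281e+09, i.e. 91.07 dB.
So the chiller must be reduced from 94.3 to 91.07 dB: IL = 3.23 dB.

3 dB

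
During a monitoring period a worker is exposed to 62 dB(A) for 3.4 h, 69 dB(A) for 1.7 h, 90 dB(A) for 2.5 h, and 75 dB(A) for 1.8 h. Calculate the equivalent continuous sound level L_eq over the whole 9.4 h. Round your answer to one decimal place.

The energy average is taken in the linear domain: L_eq = 10·log₁₀[(Σ tᵢ·10^(Lᵢ/10))/T], T = 9.4 h.
Σ tᵢ·10^(Lᵢ/10) = 3.4·10^(62/10) + 1.7·10^(69/10) + 2.5·10^(90/10) + 1.8·10^(75/10) = 2.576e+09.
L_eq = 10·log₁₀(2.576e+09/9.4) = 84.38 dB(A).

84.4 dB(A)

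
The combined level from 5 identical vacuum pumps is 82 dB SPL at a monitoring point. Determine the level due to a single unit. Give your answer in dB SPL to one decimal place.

75.0 dB SPL

For N identical incoherent sources L_total = L₁ + 10·log₁₀ N, so L₁ = 82 − 10·log₁₀(5) = 82 − 6.990.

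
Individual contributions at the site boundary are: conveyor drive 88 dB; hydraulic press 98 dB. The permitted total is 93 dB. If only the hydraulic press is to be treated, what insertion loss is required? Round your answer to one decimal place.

6.7 dB

Everything except the hydraulic press sums to 10^(88/10) = 6.310e+08 in linear terms, 88.00 dB.
To meet 93 dB overall, the treated hydraulic press may contribute at most 10^(93/10) − 6.310e+08 = 1.364e+09, i.e. 91.35 dB.
Required insertion loss = 98 − 91.35 = 6.65 dB.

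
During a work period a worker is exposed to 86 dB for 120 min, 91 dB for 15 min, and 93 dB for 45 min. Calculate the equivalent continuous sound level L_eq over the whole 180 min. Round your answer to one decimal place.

89.4 dB

The energy average is taken in the linear domain: L_eq = 10·log₁₀[(Σ tᵢ·10^(Lᵢ/10))/T], T = 180 min.
Σ tᵢ·10^(Lᵢ/10) = 120·10^(86/10) + 15·10^(91/10) + 45·10^(93/10) = 1.564e+11.
L_eq = 10·log₁₀(1.564e+11/180) = 89.39 dB.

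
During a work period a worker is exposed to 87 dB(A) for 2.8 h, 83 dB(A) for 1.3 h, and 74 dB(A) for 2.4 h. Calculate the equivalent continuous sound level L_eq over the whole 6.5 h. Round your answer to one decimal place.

84.2 dB(A)

L_eq = 10·log₁₀[(1/T)·Σ tᵢ·10^(Lᵢ/10)] with T = 6.5 h.
Σ tᵢ·10^(Lᵢ/10) = 2.8·10^(87/10) + 1.3·10^(83/10) + 2.4·10^(74/10) = 1.723e+09.
L_eq = 10·log₁₀(1.723e+09/6.5) = 84.23 dB(A).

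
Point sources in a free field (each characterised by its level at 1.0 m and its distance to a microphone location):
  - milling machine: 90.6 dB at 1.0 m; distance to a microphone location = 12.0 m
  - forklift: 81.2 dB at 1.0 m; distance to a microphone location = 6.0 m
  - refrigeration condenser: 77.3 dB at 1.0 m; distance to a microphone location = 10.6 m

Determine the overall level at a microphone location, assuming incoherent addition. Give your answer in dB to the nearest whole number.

71 dB

First find each source's level at the receiver (point-source: −20·log₁₀(r/r_ref)), then combine on an intensity basis.
milling machine: 90.6 − 20·log₁₀(12.0/1.0) = 90.6 − 21.58 = 69.02 dB.
forklift: 81.2 − 20·log₁₀(6.0/1.0) = 81.2 − 15.56 = 65.64 dB.
refrigeration condenser: 77.3 − 20·log₁₀(10.6/1.0) = 77.3 − 20.51 = 56.79 dB.
Σ 10^(L/10) = 1.211e+07 → L_total = 10·log₁₀(1.211e+07) = 70.83 dB.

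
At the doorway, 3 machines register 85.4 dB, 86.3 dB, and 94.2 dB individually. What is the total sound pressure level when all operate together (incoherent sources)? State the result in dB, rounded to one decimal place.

For uncorrelated sources the intensities add, so convert each level to linear form, sum, and take 10·log₁₀ of the total.
Σ 10^(L/10) = 10^(85.4/10) + 10^(86.3/10) + 10^(94.2/10) = 3.404e+09.
L_total = 10·log₁₀(3.404e+09) = 95.32 dB.

95.3 dB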